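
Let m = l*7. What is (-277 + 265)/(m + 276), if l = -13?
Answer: -12/185 ≈ -0.064865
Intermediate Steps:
m = -91 (m = -13*7 = -91)
(-277 + 265)/(m + 276) = (-277 + 265)/(-91 + 276) = -12/185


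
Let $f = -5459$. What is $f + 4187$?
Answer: $-1272$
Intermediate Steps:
$f + 4187 = -5459 + 4187 = -1272$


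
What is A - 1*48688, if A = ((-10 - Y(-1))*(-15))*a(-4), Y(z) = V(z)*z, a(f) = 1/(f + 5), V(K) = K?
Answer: -48523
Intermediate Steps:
a(f) = 1/(5 + f)
Y(z) = z**2 (Y(z) = z*z = z**2)
A = 165 (A = ((-10 - 1*(-1)**2)*(-15))/(5 - 4) = ((-10 - 1*1)*(-15))/1 = ((-10 - 1)*(-15))*1 = -11*(-15)*1 = 165*1 = 165)
A - 1*48688 = 165 - 1*48688 = 165 - 48688 = -48523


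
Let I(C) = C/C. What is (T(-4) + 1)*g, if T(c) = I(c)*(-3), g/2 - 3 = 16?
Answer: -76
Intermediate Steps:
g = 38 (g = 6 + 2*16 = 6 + 32 = 38)
I(C) = 1
T(c) = -3 (T(c) = 1*(-3) = -3)
(T(-4) + 1)*g = (-3 + 1)*38 = -2*38 = -76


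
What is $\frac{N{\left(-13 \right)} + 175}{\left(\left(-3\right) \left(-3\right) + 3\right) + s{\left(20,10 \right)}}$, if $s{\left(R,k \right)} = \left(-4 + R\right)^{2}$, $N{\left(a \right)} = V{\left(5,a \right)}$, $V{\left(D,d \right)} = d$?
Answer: $\frac{81}{134} \approx 0.60448$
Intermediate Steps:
$N{\left(a \right)} = a$
$\frac{N{\left(-13 \right)} + 175}{\left(\left(-3\right) \left(-3\right) + 3\right) + s{\left(20,10 \right)}} = \frac{-13 + 175}{\left(\left(-3\right) \left(-3\right) + 3\right) + \left(-4 + 20\right)^{2}} = \frac{162}{\left(9 + 3\right) + 16^{2}} = \frac{162}{12 + 256} = \frac{162}{268} = 162 \cdot \frac{1}{268} = \frac{81}{134}$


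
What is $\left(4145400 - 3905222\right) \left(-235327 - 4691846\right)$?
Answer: $-1183398556794$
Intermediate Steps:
$\left(4145400 - 3905222\right) \left(-235327 - 4691846\right) = 240178 \left(-4927173\right) = -1183398556794$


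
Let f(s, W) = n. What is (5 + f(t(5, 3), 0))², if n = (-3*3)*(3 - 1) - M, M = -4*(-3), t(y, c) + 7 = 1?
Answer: 625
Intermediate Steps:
t(y, c) = -6 (t(y, c) = -7 + 1 = -6)
M = 12
n = -30 (n = (-3*3)*(3 - 1) - 1*12 = -9*2 - 12 = -18 - 12 = -30)
f(s, W) = -30
(5 + f(t(5, 3), 0))² = (5 - 30)² = (-25)² = 625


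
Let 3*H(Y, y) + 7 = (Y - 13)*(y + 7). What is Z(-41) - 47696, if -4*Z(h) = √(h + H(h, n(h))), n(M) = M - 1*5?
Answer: -47696 - √1482/6 ≈ -47702.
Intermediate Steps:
n(M) = -5 + M (n(M) = M - 5 = -5 + M)
H(Y, y) = -7/3 + (-13 + Y)*(7 + y)/3 (H(Y, y) = -7/3 + ((Y - 13)*(y + 7))/3 = -7/3 + ((-13 + Y)*(7 + y))/3 = -7/3 + (-13 + Y)*(7 + y)/3)
Z(h) = -√(-11 - h + h*(-5 + h)/3)/4 (Z(h) = -√(h + (-98/3 - 13*(-5 + h)/3 + 7*h/3 + h*(-5 + h)/3))/4 = -√(h + (-98/3 + (65/3 - 13*h/3) + 7*h/3 + h*(-5 + h)/3))/4 = -√(h + (-11 - 2*h + h*(-5 + h)/3))/4 = -√(-11 - h + h*(-5 + h)/3)/4)
Z(-41) - 47696 = -√(-99 - 24*(-41) + 3*(-41)²)/12 - 47696 = -√(-99 + 984 + 3*1681)/12 - 47696 = -√(-99 + 984 + 5043)/12 - 47696 = -√1482/6 - 47696 = -47696 - √1482/6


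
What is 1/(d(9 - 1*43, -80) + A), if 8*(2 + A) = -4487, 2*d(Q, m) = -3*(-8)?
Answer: -8/4407 ≈ -0.0018153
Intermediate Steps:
d(Q, m) = 12 (d(Q, m) = (-3*(-8))/2 = (1/2)*24 = 12)
A = -4503/8 (A = -2 + (1/8)*(-4487) = -2 - 4487/8 = -4503/8 ≈ -562.88)
1/(d(9 - 1*43, -80) + A) = 1/(12 - 4503/8) = 1/(-4407/8) = -8/4407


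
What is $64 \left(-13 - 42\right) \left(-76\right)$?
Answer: $267520$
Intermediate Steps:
$64 \left(-13 - 42\right) \left(-76\right) = 64 \left(-55\right) \left(-76\right) = \left(-3520\right) \left(-76\right) = 267520$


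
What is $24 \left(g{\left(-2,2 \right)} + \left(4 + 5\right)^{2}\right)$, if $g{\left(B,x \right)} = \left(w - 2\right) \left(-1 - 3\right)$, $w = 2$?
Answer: $1944$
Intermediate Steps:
$g{\left(B,x \right)} = 0$ ($g{\left(B,x \right)} = \left(2 - 2\right) \left(-1 - 3\right) = 0 \left(-4\right) = 0$)
$24 \left(g{\left(-2,2 \right)} + \left(4 + 5\right)^{2}\right) = 24 \left(0 + \left(4 + 5\right)^{2}\right) = 24 \left(0 + 9^{2}\right) = 24 \left(0 + 81\right) = 24 \cdot 81 = 1944$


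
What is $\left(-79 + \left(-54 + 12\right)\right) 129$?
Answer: $-15609$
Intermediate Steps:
$\left(-79 + \left(-54 + 12\right)\right) 129 = \left(-79 - 42\right) 129 = \left(-121\right) 129 = -15609$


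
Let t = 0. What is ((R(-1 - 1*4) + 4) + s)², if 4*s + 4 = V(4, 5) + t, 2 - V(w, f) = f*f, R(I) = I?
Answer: 961/16 ≈ 60.063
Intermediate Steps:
V(w, f) = 2 - f² (V(w, f) = 2 - f*f = 2 - f²)
s = -27/4 (s = -1 + ((2 - 1*5²) + 0)/4 = -1 + ((2 - 1*25) + 0)/4 = -1 + ((2 - 25) + 0)/4 = -1 + (-23 + 0)/4 = -1 + (¼)*(-23) = -1 - 23/4 = -27/4 ≈ -6.7500)
((R(-1 - 1*4) + 4) + s)² = (((-1 - 1*4) + 4) - 27/4)² = (((-1 - 4) + 4) - 27/4)² = ((-5 + 4) - 27/4)² = (-1 - 27/4)² = (-31/4)² = 961/16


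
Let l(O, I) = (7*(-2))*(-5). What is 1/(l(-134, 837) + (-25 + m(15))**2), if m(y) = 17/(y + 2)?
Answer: 1/646 ≈ 0.0015480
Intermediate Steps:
l(O, I) = 70 (l(O, I) = -14*(-5) = 70)
m(y) = 17/(2 + y)
1/(l(-134, 837) + (-25 + m(15))**2) = 1/(70 + (-25 + 17/(2 + 15))**2) = 1/(70 + (-25 + 17/17)**2) = 1/(70 + (-25 + 17*(1/17))**2) = 1/(70 + (-25 + 1)**2) = 1/(70 + (-24)**2) = 1/(70 + 576) = 1/646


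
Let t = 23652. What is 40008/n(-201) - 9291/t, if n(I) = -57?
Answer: -105199867/149796 ≈ -702.29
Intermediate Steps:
40008/n(-201) - 9291/t = 40008/(-57) - 9291/23652 = 40008*(-1/57) - 9291*1/23652 = -13336/19 - 3097/7884 = -105199867/149796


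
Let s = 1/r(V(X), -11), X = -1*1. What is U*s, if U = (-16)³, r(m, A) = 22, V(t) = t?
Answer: -2048/11 ≈ -186.18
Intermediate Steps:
X = -1
U = -4096
s = 1/22 ≈ 0.045455
U*s = -4096*1/22 = -2048/11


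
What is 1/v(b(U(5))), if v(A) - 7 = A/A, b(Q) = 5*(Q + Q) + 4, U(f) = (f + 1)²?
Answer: ⅛ ≈ 0.12500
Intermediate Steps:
U(f) = (1 + f)²
b(Q) = 4 + 10*Q (b(Q) = 5*(2*Q) + 4 = 10*Q + 4 = 4 + 10*Q)
v(A) = 8 (v(A) = 7 + A/A = 7 + 1 = 8)
1/v(b(U(5))) = 1/8 = ⅛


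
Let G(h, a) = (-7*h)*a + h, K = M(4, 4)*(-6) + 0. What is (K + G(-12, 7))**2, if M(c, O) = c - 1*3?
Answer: 324900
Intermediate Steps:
M(c, O) = -3 + c (M(c, O) = c - 3 = -3 + c)
K = -6 (K = (-3 + 4)*(-6) + 0 = 1*(-6) + 0 = -6 + 0 = -6)
G(h, a) = h - 7*a*h (G(h, a) = -7*a*h + h = h - 7*a*h)
(K + G(-12, 7))**2 = (-6 - 12*(1 - 7*7))**2 = (-6 - 12*(1 - 49))**2 = (-6 - 12*(-48))**2 = (-6 + 576)**2 = 570**2 = 324900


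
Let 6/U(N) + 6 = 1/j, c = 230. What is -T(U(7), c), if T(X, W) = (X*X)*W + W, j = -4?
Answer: -55246/125 ≈ -441.97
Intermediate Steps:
U(N) = -24/25 (U(N) = 6/(-6 + 1/(-4)) = 6/(-6 - 1/4) = 6/(-25/4) = 6*(-4/25) = -24/25)
T(X, W) = W + W*X**2 (T(X, W) = X**2*W + W = W*X**2 + W = W + W*X**2)
-T(U(7), c) = -230*(1 + (-24/25)**2) = -230*(1 + 576/625) = -230*1201/625 = -1*55246/125 = -55246/125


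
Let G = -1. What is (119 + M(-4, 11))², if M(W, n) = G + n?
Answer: 16641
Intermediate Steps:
M(W, n) = -1 + n
(119 + M(-4, 11))² = (119 + (-1 + 11))² = (119 + 10)² = 129² = 16641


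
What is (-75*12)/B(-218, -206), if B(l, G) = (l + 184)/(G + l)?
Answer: -190800/17 ≈ -11224.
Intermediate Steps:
B(l, G) = (184 + l)/(G + l)
(-75*12)/B(-218, -206) = (-75*12)/(((184 - 218)/(-206 - 218))) = -900/(-34/(-424)) = -900/((-1/424*(-34))) = -900/17/212 = -900*212/17 = -190800/17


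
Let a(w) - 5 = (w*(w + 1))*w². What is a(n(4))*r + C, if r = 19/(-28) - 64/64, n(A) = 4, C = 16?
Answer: -14827/28 ≈ -529.54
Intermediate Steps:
a(w) = 5 + w³*(1 + w) (a(w) = 5 + (w*(w + 1))*w² = 5 + (w*(1 + w))*w² = 5 + w³*(1 + w))
r = -47/28 (r = 19*(-1/28) - 64*1/64 = -19/28 - 1 = -47/28 ≈ -1.6786)
a(n(4))*r + C = (5 + 4³ + 4⁴)*(-47/28) + 16 = (5 + 64 + 256)*(-47/28) + 16 = 325*(-47/28) + 16 = -15275/28 + 16 = -14827/28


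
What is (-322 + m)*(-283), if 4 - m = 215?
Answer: 150839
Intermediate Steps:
m = -211 (m = 4 - 1*215 = 4 - 215 = -211)
(-322 + m)*(-283) = (-322 - 211)*(-283) = -533*(-283) = 150839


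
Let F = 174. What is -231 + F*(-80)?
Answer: -14151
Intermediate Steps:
-231 + F*(-80) = -231 + 174*(-80) = -231 - 13920 = -14151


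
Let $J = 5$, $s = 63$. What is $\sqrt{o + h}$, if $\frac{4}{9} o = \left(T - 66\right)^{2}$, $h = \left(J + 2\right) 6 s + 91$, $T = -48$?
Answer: $\sqrt{31978} \approx 178.82$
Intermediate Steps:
$h = 2737$ ($h = \left(5 + 2\right) 6 \cdot 63 + 91 = 7 \cdot 6 \cdot 63 + 91 = 42 \cdot 63 + 91 = 2646 + 91 = 2737$)
$o = 29241$ ($o = \frac{9 \left(-48 - 66\right)^{2}}{4} = \frac{9 \left(-114\right)^{2}}{4} = \frac{9}{4} \cdot 12996 = 29241$)
$\sqrt{o + h} = \sqrt{29241 + 2737} = \sqrt{31978}$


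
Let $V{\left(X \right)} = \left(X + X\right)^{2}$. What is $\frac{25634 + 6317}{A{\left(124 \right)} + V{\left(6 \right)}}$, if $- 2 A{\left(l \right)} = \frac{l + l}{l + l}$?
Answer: $\frac{63902}{287} \approx 222.66$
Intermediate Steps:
$V{\left(X \right)} = 4 X^{2}$ ($V{\left(X \right)} = \left(2 X\right)^{2} = 4 X^{2}$)
$A{\left(l \right)} = - \frac{1}{2}$ ($A{\left(l \right)} = - \frac{\left(l + l\right) \frac{1}{l + l}}{2} = - \frac{2 l \frac{1}{2 l}}{2} = \left(- \frac{1}{2}\right) 1 = - \frac{1}{2}$)
$\frac{25634 + 6317}{A{\left(124 \right)} + V{\left(6 \right)}} = \frac{25634 + 6317}{- \frac{1}{2} + 4 \cdot 6^{2}} = \frac{31951}{- \frac{1}{2} + 4 \cdot 36} = \frac{31951}{- \frac{1}{2} + 144} = \frac{31951}{\frac{287}{2}} = 31951 \cdot \frac{2}{287} = \frac{63902}{287}$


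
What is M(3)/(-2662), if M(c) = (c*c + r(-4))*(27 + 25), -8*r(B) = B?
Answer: -247/1331 ≈ -0.18557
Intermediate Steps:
r(B) = -B/8
M(c) = 26 + 52*c**2 (M(c) = (c*c - 1/8*(-4))*(27 + 25) = (c**2 + 1/2)*52 = (1/2 + c**2)*52 = 26 + 52*c**2)
M(3)/(-2662) = (26 + 52*3**2)/(-2662) = (26 + 52*9)*(-1/2662) = (26 + 468)*(-1/2662) = 494*(-1/2662) = -247/1331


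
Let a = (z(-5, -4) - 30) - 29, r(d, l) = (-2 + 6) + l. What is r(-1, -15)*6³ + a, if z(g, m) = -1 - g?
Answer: -2431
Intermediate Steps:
r(d, l) = 4 + l
a = -55 (a = ((-1 - 1*(-5)) - 30) - 29 = ((-1 + 5) - 30) - 29 = (4 - 30) - 29 = -26 - 29 = -55)
r(-1, -15)*6³ + a = (4 - 15)*6³ - 55 = -11*216 - 55 = -2376 - 55 = -2431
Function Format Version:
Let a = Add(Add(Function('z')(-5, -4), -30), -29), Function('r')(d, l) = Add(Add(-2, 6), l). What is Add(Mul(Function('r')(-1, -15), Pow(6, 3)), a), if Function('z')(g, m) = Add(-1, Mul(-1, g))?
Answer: -2431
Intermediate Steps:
Function('r')(d, l) = Add(4, l)
a = -55 (a = Add(Add(Add(-1, Mul(-1, -5)), -30), -29) = Add(Add(Add(-1, 5), -30), -29) = Add(Add(4, -30), -29) = Add(-26, -29) = -55)
Add(Mul(Function('r')(-1, -15), Pow(6, 3)), a) = Add(Mul(Add(4, -15), Pow(6, 3)), -55) = Add(Mul(-11, 216), -55) = Add(-2376, -55) = -2431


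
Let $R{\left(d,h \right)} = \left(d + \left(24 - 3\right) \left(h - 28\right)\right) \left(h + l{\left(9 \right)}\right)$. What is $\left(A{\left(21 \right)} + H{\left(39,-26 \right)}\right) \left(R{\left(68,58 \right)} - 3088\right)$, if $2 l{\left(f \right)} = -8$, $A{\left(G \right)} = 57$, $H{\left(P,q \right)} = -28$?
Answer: $1003516$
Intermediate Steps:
$l{\left(f \right)} = -4$ ($l{\left(f \right)} = \frac{1}{2} \left(-8\right) = -4$)
$R{\left(d,h \right)} = \left(-4 + h\right) \left(-588 + d + 21 h\right)$ ($R{\left(d,h \right)} = \left(d + \left(24 - 3\right) \left(h - 28\right)\right) \left(h - 4\right) = \left(d + 21 \left(-28 + h\right)\right) \left(-4 + h\right) = \left(d + \left(-588 + 21 h\right)\right) \left(-4 + h\right) = \left(-588 + d + 21 h\right) \left(-4 + h\right) = \left(-4 + h\right) \left(-588 + d + 21 h\right)$)
$\left(A{\left(21 \right)} + H{\left(39,-26 \right)}\right) \left(R{\left(68,58 \right)} - 3088\right) = \left(57 - 28\right) \left(\left(2352 - 38976 - 272 + 21 \cdot 58^{2} + 68 \cdot 58\right) - 3088\right) = 29 \left(\left(2352 - 38976 - 272 + 21 \cdot 3364 + 3944\right) - 3088\right) = 29 \left(\left(2352 - 38976 - 272 + 70644 + 3944\right) - 3088\right) = 29 \left(37692 - 3088\right) = 29 \cdot 34604 = 1003516$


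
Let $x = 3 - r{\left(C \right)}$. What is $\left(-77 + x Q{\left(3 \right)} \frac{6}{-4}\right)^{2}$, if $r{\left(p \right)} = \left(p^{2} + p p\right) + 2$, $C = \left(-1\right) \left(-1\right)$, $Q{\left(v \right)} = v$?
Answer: $\frac{21025}{4} \approx 5256.3$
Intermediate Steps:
$C = 1$
$r{\left(p \right)} = 2 + 2 p^{2}$ ($r{\left(p \right)} = \left(p^{2} + p^{2}\right) + 2 = 2 p^{2} + 2 = 2 + 2 p^{2}$)
$x = -1$ ($x = 3 - \left(2 + 2 \cdot 1^{2}\right) = 3 - \left(2 + 2 \cdot 1\right) = 3 - \left(2 + 2\right) = 3 - 4 = -1$)
$\left(-77 + x Q{\left(3 \right)} \frac{6}{-4}\right)^{2} = \left(-77 + \left(-1\right) 3 \frac{6}{-4}\right)^{2} = \left(-77 - 3 \cdot 6 \left(- \frac{1}{4}\right)\right)^{2} = \left(-77 - - \frac{9}{2}\right)^{2} = \left(-77 + \frac{9}{2}\right)^{2} = \left(- \frac{145}{2}\right)^{2} = \frac{21025}{4}$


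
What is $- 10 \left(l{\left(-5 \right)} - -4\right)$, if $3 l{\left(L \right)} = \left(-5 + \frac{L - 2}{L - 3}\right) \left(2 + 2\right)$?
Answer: $15$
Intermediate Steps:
$l{\left(L \right)} = - \frac{20}{3} + \frac{4 \left(-2 + L\right)}{3 \left(-3 + L\right)}$ ($l{\left(L \right)} = \frac{\left(-5 + \frac{L - 2}{L - 3}\right) \left(2 + 2\right)}{3} = \frac{\left(-5 + \frac{-2 + L}{-3 + L}\right) 4}{3} = \frac{-20 + \frac{4 \left(-2 + L\right)}{-3 + L}}{3} = - \frac{20}{3} + \frac{4 \left(-2 + L\right)}{3 \left(-3 + L\right)}$)
$- 10 \left(l{\left(-5 \right)} - -4\right) = - 10 \left(\frac{4 \left(13 - -20\right)}{3 \left(-3 - 5\right)} - -4\right) = - 10 \left(\frac{4 \left(13 + 20\right)}{3 \left(-8\right)} + \left(-3 + 7\right)\right) = - 10 \left(\frac{4}{3} \left(- \frac{1}{8}\right) 33 + 4\right) = - 10 \left(- \frac{11}{2} + 4\right) = \left(-10\right) \left(- \frac{3}{2}\right) = 15$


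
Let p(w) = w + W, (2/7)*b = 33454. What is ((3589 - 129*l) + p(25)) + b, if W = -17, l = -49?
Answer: 127007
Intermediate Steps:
b = 117089 (b = (7/2)*33454 = 117089)
p(w) = -17 + w (p(w) = w - 17 = -17 + w)
((3589 - 129*l) + p(25)) + b = ((3589 - 129*(-49)) + (-17 + 25)) + 117089 = ((3589 + 6321) + 8) + 117089 = (9910 + 8) + 117089 = 9918 + 117089 = 127007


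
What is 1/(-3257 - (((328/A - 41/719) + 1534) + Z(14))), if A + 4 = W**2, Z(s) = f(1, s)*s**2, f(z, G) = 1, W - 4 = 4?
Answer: -10785/53843138 ≈ -0.00020030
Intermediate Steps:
W = 8 (W = 4 + 4 = 8)
Z(s) = s**2 (Z(s) = 1*s**2 = s**2)
A = 60 (A = -4 + 8**2 = -4 + 64 = 60)
1/(-3257 - (((328/A - 41/719) + 1534) + Z(14))) = 1/(-3257 - (((328/60 - 41/719) + 1534) + 14**2)) = 1/(-3257 - (((328*(1/60) - 41*1/719) + 1534) + 196)) = 1/(-3257 - (((82/15 - 41/719) + 1534) + 196)) = 1/(-3257 - ((58343/10785 + 1534) + 196)) = 1/(-3257 - (16602533/10785 + 196)) = 1/(-3257 - 1*18716393/10785) = 1/(-3257 - 18716393/10785) = 1/(-53843138/10785) = -10785/53843138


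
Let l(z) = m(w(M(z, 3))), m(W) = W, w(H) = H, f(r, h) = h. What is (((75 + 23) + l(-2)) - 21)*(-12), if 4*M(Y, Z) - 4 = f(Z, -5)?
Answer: -921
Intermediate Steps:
M(Y, Z) = -¼ (M(Y, Z) = 1 + (¼)*(-5) = 1 - 5/4 = -¼)
l(z) = -¼
(((75 + 23) + l(-2)) - 21)*(-12) = (((75 + 23) - ¼) - 21)*(-12) = ((98 - ¼) - 21)*(-12) = (391/4 - 21)*(-12) = (307/4)*(-12) = -921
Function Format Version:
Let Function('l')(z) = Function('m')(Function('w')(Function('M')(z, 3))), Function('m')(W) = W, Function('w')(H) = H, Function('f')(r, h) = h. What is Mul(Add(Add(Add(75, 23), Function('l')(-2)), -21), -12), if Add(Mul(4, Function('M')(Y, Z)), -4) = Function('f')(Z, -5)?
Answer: -921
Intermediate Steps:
Function('M')(Y, Z) = Rational(-1, 4) (Function('M')(Y, Z) = Add(1, Mul(Rational(1, 4), -5)) = Add(1, Rational(-5, 4)) = Rational(-1, 4))
Function('l')(z) = Rational(-1, 4)
Mul(Add(Add(Add(75, 23), Function('l')(-2)), -21), -12) = Mul(Add(Add(Add(75, 23), Rational(-1, 4)), -21), -12) = Mul(Add(Add(98, Rational(-1, 4)), -21), -12) = Mul(Add(Rational(391, 4), -21), -12) = Mul(Rational(307, 4), -12) = -921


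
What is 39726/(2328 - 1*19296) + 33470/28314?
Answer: -46406917/40035996 ≈ -1.1591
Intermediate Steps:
39726/(2328 - 1*19296) + 33470/28314 = 39726/(2328 - 19296) + 33470*(1/28314) = 39726/(-16968) + 16735/14157 = 39726*(-1/16968) + 16735/14157 = -6621/2828 + 16735/14157 = -46406917/40035996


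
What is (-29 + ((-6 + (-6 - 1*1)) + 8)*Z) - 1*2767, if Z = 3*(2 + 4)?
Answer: -2886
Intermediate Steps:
Z = 18 (Z = 3*6 = 18)
(-29 + ((-6 + (-6 - 1*1)) + 8)*Z) - 1*2767 = (-29 + ((-6 + (-6 - 1*1)) + 8)*18) - 1*2767 = (-29 + ((-6 + (-6 - 1)) + 8)*18) - 2767 = (-29 + ((-6 - 7) + 8)*18) - 2767 = (-29 + (-13 + 8)*18) - 2767 = (-29 - 5*18) - 2767 = (-29 - 90) - 2767 = -119 - 2767 = -2886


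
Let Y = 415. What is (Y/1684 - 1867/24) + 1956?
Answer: 18979907/10104 ≈ 1878.5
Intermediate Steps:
(Y/1684 - 1867/24) + 1956 = (415/1684 - 1867/24) + 1956 = -783517/10104 + 1956 = 18979907/10104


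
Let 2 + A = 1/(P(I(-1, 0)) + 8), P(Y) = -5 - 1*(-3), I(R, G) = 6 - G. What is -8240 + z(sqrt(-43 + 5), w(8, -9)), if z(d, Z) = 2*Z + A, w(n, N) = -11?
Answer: -49583/6 ≈ -8263.8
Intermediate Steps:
P(Y) = -2 (P(Y) = -5 + 3 = -2)
A = -11/6 (A = -2 + 1/(-2 + 8) = -2 + 1/6 = -11/6 ≈ -1.8333)
z(d, Z) = -11/6 + 2*Z (z(d, Z) = 2*Z - 11/6 = -11/6 + 2*Z)
-8240 + z(sqrt(-43 + 5), w(8, -9)) = -8240 + (-11/6 + 2*(-11)) = -8240 + (-11/6 - 22) = -8240 - 143/6 = -49583/6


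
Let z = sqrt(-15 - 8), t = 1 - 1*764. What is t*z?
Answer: -763*I*sqrt(23) ≈ -3659.2*I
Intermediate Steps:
t = -763 (t = 1 - 764 = -763)
z = I*sqrt(23) (z = sqrt(-23) = I*sqrt(23) ≈ 4.7958*I)
t*z = -763*I*sqrt(23)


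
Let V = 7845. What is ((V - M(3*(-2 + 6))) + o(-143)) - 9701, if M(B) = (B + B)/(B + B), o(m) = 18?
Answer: -1839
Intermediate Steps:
M(B) = 1 (M(B) = (2*B)/((2*B)) = (2*B)*(1/(2*B)) = 1)
((V - M(3*(-2 + 6))) + o(-143)) - 9701 = ((7845 - 1*1) + 18) - 9701 = ((7845 - 1) + 18) - 9701 = (7844 + 18) - 9701 = 7862 - 9701 = -1839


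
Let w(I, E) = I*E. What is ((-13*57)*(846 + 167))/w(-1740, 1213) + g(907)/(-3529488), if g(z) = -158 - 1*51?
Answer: 220815940457/620783996880 ≈ 0.35570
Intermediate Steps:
w(I, E) = E*I
g(z) = -209 (g(z) = -158 - 51 = -209)
((-13*57)*(846 + 167))/w(-1740, 1213) + g(907)/(-3529488) = ((-13*57)*(846 + 167))/((1213*(-1740))) - 209/(-3529488) = -741*1013/(-2110620) - 209*(-1/3529488) = -750633*(-1/2110620) + 209/3529488 = 250211/703540 + 209/3529488 = 220815940457/620783996880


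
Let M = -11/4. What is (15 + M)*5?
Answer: 245/4 ≈ 61.250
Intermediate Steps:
M = -11/4 (M = -11*¼ = -11/4 ≈ -2.7500)
(15 + M)*5 = (15 - 11/4)*5 = (49/4)*5 = 245/4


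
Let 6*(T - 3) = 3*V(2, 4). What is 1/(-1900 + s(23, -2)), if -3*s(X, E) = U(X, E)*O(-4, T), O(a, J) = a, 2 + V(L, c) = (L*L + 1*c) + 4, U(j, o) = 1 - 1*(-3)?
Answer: -3/5684 ≈ -0.00052780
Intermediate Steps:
U(j, o) = 4 (U(j, o) = 1 + 3 = 4)
V(L, c) = 2 + c + L² (V(L, c) = -2 + ((L*L + 1*c) + 4) = -2 + ((L² + c) + 4) = -2 + ((c + L²) + 4) = -2 + (4 + c + L²) = 2 + c + L²)
T = 8 (T = 3 + (3*(2 + 4 + 2²))/6 = 3 + (3*(2 + 4 + 4))/6 = 3 + (3*10)/6 = 3 + (⅙)*30 = 3 + 5 = 8)
s(X, E) = 16/3 (s(X, E) = -4*(-4)/3 = -⅓*(-16) = 16/3)
1/(-1900 + s(23, -2)) = 1/(-1900 + 16/3) = 1/(-5684/3) = -3/5684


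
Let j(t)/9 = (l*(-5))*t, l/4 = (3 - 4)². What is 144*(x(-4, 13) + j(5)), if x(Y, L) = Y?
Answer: -130176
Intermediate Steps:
l = 4 (l = 4*(3 - 4)² = 4*(-1)² = 4*1 = 4)
j(t) = -180*t (j(t) = 9*((4*(-5))*t) = 9*(-20*t) = -180*t)
144*(x(-4, 13) + j(5)) = 144*(-4 - 180*5) = 144*(-4 - 900) = 144*(-904) = -130176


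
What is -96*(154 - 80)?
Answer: -7104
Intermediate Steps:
-96*(154 - 80) = -96*74 = -7104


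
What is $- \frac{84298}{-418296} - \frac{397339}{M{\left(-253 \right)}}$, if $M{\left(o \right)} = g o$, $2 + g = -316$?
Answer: $- \frac{4428422307}{934821844} \approx -4.7372$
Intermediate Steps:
$g = -318$ ($g = -2 - 316 = -318$)
$M{\left(o \right)} = - 318 o$
$- \frac{84298}{-418296} - \frac{397339}{M{\left(-253 \right)}} = - \frac{84298}{-418296} - \frac{397339}{\left(-318\right) \left(-253\right)} = \left(-84298\right) \left(- \frac{1}{418296}\right) - \frac{397339}{80454} = \frac{42149}{209148} - \frac{397339}{80454} = - \frac{4428422307}{934821844}$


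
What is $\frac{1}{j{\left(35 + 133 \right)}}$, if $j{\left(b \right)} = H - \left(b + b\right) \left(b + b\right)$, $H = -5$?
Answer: $- \frac{1}{112901} \approx -8.8573 \cdot 10^{-6}$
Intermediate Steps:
$j{\left(b \right)} = -5 - 4 b^{2}$ ($j{\left(b \right)} = -5 - \left(b + b\right) \left(b + b\right) = -5 - 2 b 2 b = -5 - 4 b^{2}$)
$\frac{1}{j{\left(35 + 133 \right)}} = \frac{1}{-5 - 4 \left(35 + 133\right)^{2}} = \frac{1}{-5 - 4 \cdot 168^{2}} = \frac{1}{-5 - 112896} = \frac{1}{-112901} = - \frac{1}{112901}$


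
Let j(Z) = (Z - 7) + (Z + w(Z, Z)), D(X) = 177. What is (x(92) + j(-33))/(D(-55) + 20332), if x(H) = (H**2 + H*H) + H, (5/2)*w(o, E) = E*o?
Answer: 86913/102545 ≈ 0.84756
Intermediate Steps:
w(o, E) = 2*E*o/5 (w(o, E) = 2*(E*o)/5 = 2*E*o/5)
x(H) = H + 2*H**2 (x(H) = (H**2 + H**2) + H = 2*H**2 + H = H + 2*H**2)
j(Z) = -7 + 2*Z + 2*Z**2/5 (j(Z) = (Z - 7) + (Z + 2*Z*Z/5) = (-7 + Z) + (Z + 2*Z**2/5) = -7 + 2*Z + 2*Z**2/5)
(x(92) + j(-33))/(D(-55) + 20332) = (92*(1 + 2*92) + (-7 + 2*(-33) + (2/5)*(-33)**2))/(177 + 20332) = (92*(1 + 184) + (-7 - 66 + (2/5)*1089))/20509 = (92*185 + (-7 - 66 + 2178/5))*(1/20509) = (17020 + 1813/5)*(1/20509) = (86913/5)*(1/20509) = 86913/102545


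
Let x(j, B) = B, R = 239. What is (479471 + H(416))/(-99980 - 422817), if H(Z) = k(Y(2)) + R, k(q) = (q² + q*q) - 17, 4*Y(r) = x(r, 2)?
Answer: -87217/95054 ≈ -0.91755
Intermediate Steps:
Y(r) = ½ (Y(r) = (¼)*2 = ½)
k(q) = -17 + 2*q² (k(q) = (q² + q²) - 17 = 2*q² - 17 = -17 + 2*q²)
H(Z) = 445/2 (H(Z) = (-17 + 2*(½)²) + 239 = (-17 + 2*(¼)) + 239 = (-17 + ½) + 239 = -33/2 + 239 = 445/2)
(479471 + H(416))/(-99980 - 422817) = (479471 + 445/2)/(-99980 - 422817) = (959387/2)/(-522797) = (959387/2)*(-1/522797) = -87217/95054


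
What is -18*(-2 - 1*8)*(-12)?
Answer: -2160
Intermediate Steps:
-18*(-2 - 1*8)*(-12) = -18*(-2 - 8)*(-12) = -18*(-10)*(-12) = 180*(-12) = -2160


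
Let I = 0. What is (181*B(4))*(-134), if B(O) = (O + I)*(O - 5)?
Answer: 97016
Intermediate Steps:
B(O) = O*(-5 + O) (B(O) = (O + 0)*(O - 5) = O*(-5 + O))
(181*B(4))*(-134) = (181*(4*(-5 + 4)))*(-134) = (181*(4*(-1)))*(-134) = (181*(-4))*(-134) = -724*(-134) = 97016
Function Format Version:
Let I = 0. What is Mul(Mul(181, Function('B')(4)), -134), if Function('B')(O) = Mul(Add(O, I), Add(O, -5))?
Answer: 97016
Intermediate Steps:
Function('B')(O) = Mul(O, Add(-5, O)) (Function('B')(O) = Mul(Add(O, 0), Add(O, -5)) = Mul(O, Add(-5, O)))
Mul(Mul(181, Function('B')(4)), -134) = Mul(Mul(181, Mul(4, Add(-5, 4))), -134) = Mul(Mul(181, Mul(4, -1)), -134) = Mul(Mul(181, -4), -134) = Mul(-724, -134) = 97016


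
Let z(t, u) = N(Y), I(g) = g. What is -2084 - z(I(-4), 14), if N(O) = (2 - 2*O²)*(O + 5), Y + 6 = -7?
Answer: -4772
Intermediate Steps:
Y = -13 (Y = -6 - 7 = -13)
N(O) = (2 - 2*O²)*(5 + O)
z(t, u) = 2688 (z(t, u) = 10 - 10*(-13)² - 2*(-13)³ + 2*(-13) = 10 - 10*169 - 2*(-2197) - 26 = 10 - 1690 + 4394 - 26 = 2688)
-2084 - z(I(-4), 14) = -2084 - 1*2688 = -2084 - 2688 = -4772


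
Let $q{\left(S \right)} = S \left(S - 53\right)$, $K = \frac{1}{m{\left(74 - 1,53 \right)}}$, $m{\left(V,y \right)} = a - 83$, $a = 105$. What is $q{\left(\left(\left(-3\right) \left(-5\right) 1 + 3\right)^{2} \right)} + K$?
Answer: $\frac{1931689}{22} \approx 87804.0$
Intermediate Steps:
$m{\left(V,y \right)} = 22$ ($m{\left(V,y \right)} = 105 - 83 = 22$)
$K = \frac{1}{22} \approx 0.045455$
$q{\left(S \right)} = S \left(-53 + S\right)$
$q{\left(\left(\left(-3\right) \left(-5\right) 1 + 3\right)^{2} \right)} + K = \left(\left(-3\right) \left(-5\right) 1 + 3\right)^{2} \left(-53 + \left(\left(-3\right) \left(-5\right) 1 + 3\right)^{2}\right) + \frac{1}{22} = \left(15 \cdot 1 + 3\right)^{2} \left(-53 + \left(15 \cdot 1 + 3\right)^{2}\right) + \frac{1}{22} = \left(15 + 3\right)^{2} \left(-53 + \left(15 + 3\right)^{2}\right) + \frac{1}{22} = 18^{2} \left(-53 + 18^{2}\right) + \frac{1}{22} = 324 \left(-53 + 324\right) + \frac{1}{22} = 324 \cdot 271 + \frac{1}{22} = 87804 + \frac{1}{22} = \frac{1931689}{22}$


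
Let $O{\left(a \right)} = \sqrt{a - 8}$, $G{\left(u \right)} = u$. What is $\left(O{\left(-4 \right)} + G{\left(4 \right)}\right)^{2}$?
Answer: $4 + 16 i \sqrt{3} \approx 4.0 + 27.713 i$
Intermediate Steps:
$O{\left(a \right)} = \sqrt{-8 + a}$
$\left(O{\left(-4 \right)} + G{\left(4 \right)}\right)^{2} = \left(\sqrt{-8 - 4} + 4\right)^{2} = \left(\sqrt{-12} + 4\right)^{2} = \left(2 i \sqrt{3} + 4\right)^{2} = \left(4 + 2 i \sqrt{3}\right)^{2}$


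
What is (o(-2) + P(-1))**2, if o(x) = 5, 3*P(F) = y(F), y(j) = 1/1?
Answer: 256/9 ≈ 28.444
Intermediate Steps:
y(j) = 1
P(F) = 1/3 (P(F) = (1/3)*1 = 1/3)
(o(-2) + P(-1))**2 = (5 + 1/3)**2 = (16/3)**2 = 256/9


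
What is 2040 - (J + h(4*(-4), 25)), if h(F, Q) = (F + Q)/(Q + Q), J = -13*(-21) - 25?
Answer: 89591/50 ≈ 1791.8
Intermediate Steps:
J = 248 (J = 273 - 25 = 248)
h(F, Q) = (F + Q)/(2*Q) (h(F, Q) = (F + Q)/((2*Q)) = (F + Q)*(1/(2*Q)) = (F + Q)/(2*Q))
2040 - (J + h(4*(-4), 25)) = 2040 - (248 + (½)*(4*(-4) + 25)/25) = 2040 - (248 + (½)*(1/25)*(-16 + 25)) = 2040 - (248 + (½)*(1/25)*9) = 2040 - (248 + 9/50) = 2040 - 1*12409/50 = 2040 - 12409/50 = 89591/50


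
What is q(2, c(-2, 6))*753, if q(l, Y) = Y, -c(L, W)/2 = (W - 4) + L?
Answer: 0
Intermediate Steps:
c(L, W) = 8 - 2*L - 2*W (c(L, W) = -2*((W - 4) + L) = -2*((-4 + W) + L) = -2*(-4 + L + W) = 8 - 2*L - 2*W)
q(2, c(-2, 6))*753 = (8 - 2*(-2) - 2*6)*753 = (8 + 4 - 12)*753 = 0*753 = 0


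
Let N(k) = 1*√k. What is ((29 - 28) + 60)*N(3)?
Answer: 61*√3 ≈ 105.66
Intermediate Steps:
N(k) = √k
((29 - 28) + 60)*N(3) = ((29 - 28) + 60)*√3 = (1 + 60)*√3 = 61*√3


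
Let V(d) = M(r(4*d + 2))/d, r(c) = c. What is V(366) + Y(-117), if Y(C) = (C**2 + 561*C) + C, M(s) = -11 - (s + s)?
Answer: -6352911/122 ≈ -52073.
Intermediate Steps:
M(s) = -11 - 2*s
Y(C) = C**2 + 562*C
V(d) = (-15 - 8*d)/d (V(d) = (-11 - 2*(4*d + 2))/d = (-11 - 2*(2 + 4*d))/d = (-11 + (-4 - 8*d))/d = (-15 - 8*d)/d)
V(366) + Y(-117) = (-8 - 15/366) - 117*(562 - 117) = (-8 - 15*1/366) - 117*445 = (-8 - 5/122) - 52065 = -981/122 - 52065 = -6352911/122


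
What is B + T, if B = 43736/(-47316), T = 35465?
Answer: 419504551/11829 ≈ 35464.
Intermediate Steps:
B = -10934/11829 (B = 43736*(-1/47316) = -10934/11829 ≈ -0.92434)
B + T = -10934/11829 + 35465 = 419504551/11829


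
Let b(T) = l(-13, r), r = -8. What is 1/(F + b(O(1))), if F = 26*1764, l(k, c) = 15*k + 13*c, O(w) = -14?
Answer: 1/45565 ≈ 2.1947e-5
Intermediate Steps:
l(k, c) = 13*c + 15*k
b(T) = -299 (b(T) = 13*(-8) + 15*(-13) = -104 - 195 = -299)
F = 45864
1/(F + b(O(1))) = 1/(45864 - 299) = 1/45565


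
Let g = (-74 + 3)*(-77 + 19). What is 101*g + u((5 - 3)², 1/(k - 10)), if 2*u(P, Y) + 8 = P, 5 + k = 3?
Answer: 415916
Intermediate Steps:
k = -2 (k = -5 + 3 = -2)
u(P, Y) = -4 + P/2
g = 4118 (g = -71*(-58) = 4118)
101*g + u((5 - 3)², 1/(k - 10)) = 101*4118 + (-4 + (5 - 3)²/2) = 415918 + (-4 + (½)*2²) = 415918 + (-4 + (½)*4) = 415918 + (-4 + 2) = 415918 - 2 = 415916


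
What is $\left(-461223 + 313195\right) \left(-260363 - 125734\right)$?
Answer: $57153166716$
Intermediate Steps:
$\left(-461223 + 313195\right) \left(-260363 - 125734\right) = \left(-148028\right) \left(-386097\right) = 57153166716$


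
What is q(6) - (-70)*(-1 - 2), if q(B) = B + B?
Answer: -198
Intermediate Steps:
q(B) = 2*B
q(6) - (-70)*(-1 - 2) = 2*6 - (-70)*(-1 - 2) = 12 - (-70)*(-3) = 12 - 35*6 = 12 - 210 = -198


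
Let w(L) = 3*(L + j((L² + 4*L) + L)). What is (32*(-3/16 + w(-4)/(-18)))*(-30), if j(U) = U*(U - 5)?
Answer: 5300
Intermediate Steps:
j(U) = U*(-5 + U)
w(L) = 3*L + 3*(L² + 5*L)*(-5 + L² + 5*L) (w(L) = 3*(L + ((L² + 4*L) + L)*(-5 + ((L² + 4*L) + L))) = 3*(L + (L² + 5*L)*(-5 + (L² + 5*L))) = 3*(L + (L² + 5*L)*(-5 + L² + 5*L)) = 3*L + 3*(L² + 5*L)*(-5 + L² + 5*L))
(32*(-3/16 + w(-4)/(-18)))*(-30) = (32*(-3/16 + (3*(-4)*(1 + (-5 - 4*(5 - 4))*(5 - 4)))/(-18)))*(-30) = (32*(-3*1/16 + (3*(-4)*(1 + (-5 - 4*1)*1))*(-1/18)))*(-30) = (32*(-3/16 + (3*(-4)*(1 + (-5 - 4)*1))*(-1/18)))*(-30) = (32*(-3/16 + (3*(-4)*(1 - 9*1))*(-1/18)))*(-30) = (32*(-3/16 + (3*(-4)*(1 - 9))*(-1/18)))*(-30) = (32*(-3/16 + (3*(-4)*(-8))*(-1/18)))*(-30) = (32*(-3/16 + 96*(-1/18)))*(-30) = (32*(-3/16 - 16/3))*(-30) = (32*(-265/48))*(-30) = -530/3*(-30) = 5300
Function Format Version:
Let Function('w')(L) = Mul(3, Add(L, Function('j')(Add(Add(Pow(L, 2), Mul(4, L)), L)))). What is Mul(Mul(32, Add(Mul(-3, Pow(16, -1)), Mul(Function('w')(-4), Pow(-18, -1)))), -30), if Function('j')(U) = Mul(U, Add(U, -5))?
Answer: 5300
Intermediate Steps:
Function('j')(U) = Mul(U, Add(-5, U))
Function('w')(L) = Add(Mul(3, L), Mul(3, Add(Pow(L, 2), Mul(5, L)), Add(-5, Pow(L, 2), Mul(5, L)))) (Function('w')(L) = Mul(3, Add(L, Mul(Add(Add(Pow(L, 2), Mul(4, L)), L), Add(-5, Add(Add(Pow(L, 2), Mul(4, L)), L))))) = Mul(3, Add(L, Mul(Add(Pow(L, 2), Mul(5, L)), Add(-5, Add(Pow(L, 2), Mul(5, L)))))) = Mul(3, Add(L, Mul(Add(Pow(L, 2), Mul(5, L)), Add(-5, Pow(L, 2), Mul(5, L))))) = Add(Mul(3, L), Mul(3, Add(Pow(L, 2), Mul(5, L)), Add(-5, Pow(L, 2), Mul(5, L)))))
Mul(Mul(32, Add(Mul(-3, Pow(16, -1)), Mul(Function('w')(-4), Pow(-18, -1)))), -30) = Mul(Mul(32, Add(Mul(-3, Pow(16, -1)), Mul(Mul(3, -4, Add(1, Mul(Add(-5, Mul(-4, Add(5, -4))), Add(5, -4)))), Pow(-18, -1)))), -30) = Mul(Mul(32, Add(Mul(-3, Rational(1, 16)), Mul(Mul(3, -4, Add(1, Mul(Add(-5, Mul(-4, 1)), 1))), Rational(-1, 18)))), -30) = Mul(Mul(32, Add(Rational(-3, 16), Mul(Mul(3, -4, Add(1, Mul(Add(-5, -4), 1))), Rational(-1, 18)))), -30) = Mul(Mul(32, Add(Rational(-3, 16), Mul(Mul(3, -4, Add(1, Mul(-9, 1))), Rational(-1, 18)))), -30) = Mul(Mul(32, Add(Rational(-3, 16), Mul(Mul(3, -4, Add(1, -9)), Rational(-1, 18)))), -30) = Mul(Mul(32, Add(Rational(-3, 16), Mul(Mul(3, -4, -8), Rational(-1, 18)))), -30) = Mul(Mul(32, Add(Rational(-3, 16), Mul(96, Rational(-1, 18)))), -30) = Mul(Mul(32, Add(Rational(-3, 16), Rational(-16, 3))), -30) = Mul(Mul(32, Rational(-265, 48)), -30) = Mul(Rational(-530, 3), -30) = 5300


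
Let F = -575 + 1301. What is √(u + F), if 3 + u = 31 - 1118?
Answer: 2*I*√91 ≈ 19.079*I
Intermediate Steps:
F = 726
u = -1090 (u = -3 + (31 - 1118) = -3 - 1087 = -1090)
√(u + F) = √(-1090 + 726) = √(-364) = 2*I*√91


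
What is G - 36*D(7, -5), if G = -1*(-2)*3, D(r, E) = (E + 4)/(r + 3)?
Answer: 48/5 ≈ 9.6000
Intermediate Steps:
D(r, E) = (4 + E)/(3 + r)
G = 6 (G = 2*3 = 6)
G - 36*D(7, -5) = 6 - 36*(4 - 5)/(3 + 7) = 6 - 36*(-1)/10 = 6 - 18*(-1)/5 = 6 - 36*(-⅒) = 6 + 18/5 = 48/5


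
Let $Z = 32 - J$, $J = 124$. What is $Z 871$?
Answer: $-80132$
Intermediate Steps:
$Z = -92$ ($Z = 32 - 124 = -92$)
$Z 871 = \left(-92\right) 871 = -80132$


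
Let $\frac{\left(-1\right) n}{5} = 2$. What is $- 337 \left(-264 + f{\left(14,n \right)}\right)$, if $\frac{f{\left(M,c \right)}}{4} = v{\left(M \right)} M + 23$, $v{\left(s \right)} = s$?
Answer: $-206244$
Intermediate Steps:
$n = -10$ ($n = \left(-5\right) 2 = -10$)
$f{\left(M,c \right)} = 92 + 4 M^{2}$ ($f{\left(M,c \right)} = 4 \left(M M + 23\right) = 4 \left(M^{2} + 23\right) = 4 \left(23 + M^{2}\right) = 92 + 4 M^{2}$)
$- 337 \left(-264 + f{\left(14,n \right)}\right) = - 337 \left(-264 + \left(92 + 4 \cdot 14^{2}\right)\right) = - 337 \left(-264 + \left(92 + 4 \cdot 196\right)\right) = - 337 \left(-264 + \left(92 + 784\right)\right) = - 337 \left(-264 + 876\right) = \left(-337\right) 612 = -206244$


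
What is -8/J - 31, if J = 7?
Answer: -225/7 ≈ -32.143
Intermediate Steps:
-8/J - 31 = -8/7 - 31 = -225/7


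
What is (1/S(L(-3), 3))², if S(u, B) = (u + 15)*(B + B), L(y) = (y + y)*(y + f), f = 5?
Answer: 1/324 ≈ 0.0030864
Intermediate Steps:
L(y) = 2*y*(5 + y) (L(y) = (y + y)*(y + 5) = (2*y)*(5 + y) = 2*y*(5 + y))
S(u, B) = 2*B*(15 + u) (S(u, B) = (15 + u)*(2*B) = 2*B*(15 + u))
(1/S(L(-3), 3))² = (1/(2*3*(15 + 2*(-3)*(5 - 3))))² = (1/(2*3*(15 + 2*(-3)*2)))² = (1/(2*3*(15 - 12)))² = (1/(2*3*3))² = (1/18)² = 1/324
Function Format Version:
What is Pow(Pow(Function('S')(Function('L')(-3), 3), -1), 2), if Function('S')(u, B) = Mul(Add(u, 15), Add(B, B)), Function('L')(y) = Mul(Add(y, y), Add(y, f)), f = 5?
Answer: Rational(1, 324) ≈ 0.0030864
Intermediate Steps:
Function('L')(y) = Mul(2, y, Add(5, y)) (Function('L')(y) = Mul(Add(y, y), Add(y, 5)) = Mul(Mul(2, y), Add(5, y)) = Mul(2, y, Add(5, y)))
Function('S')(u, B) = Mul(2, B, Add(15, u)) (Function('S')(u, B) = Mul(Add(15, u), Mul(2, B)) = Mul(2, B, Add(15, u)))
Pow(Pow(Function('S')(Function('L')(-3), 3), -1), 2) = Pow(Pow(Mul(2, 3, Add(15, Mul(2, -3, Add(5, -3)))), -1), 2) = Pow(Pow(Mul(2, 3, Add(15, Mul(2, -3, 2))), -1), 2) = Pow(Pow(Mul(2, 3, Add(15, -12)), -1), 2) = Pow(Pow(Mul(2, 3, 3), -1), 2) = Pow(Pow(18, -1), 2) = Pow(Rational(1, 18), 2) = Rational(1, 324)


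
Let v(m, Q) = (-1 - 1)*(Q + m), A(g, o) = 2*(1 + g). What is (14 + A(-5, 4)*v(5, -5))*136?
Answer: 1904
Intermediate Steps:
A(g, o) = 2 + 2*g
v(m, Q) = -2*Q - 2*m (v(m, Q) = -2*(Q + m) = -2*Q - 2*m)
(14 + A(-5, 4)*v(5, -5))*136 = (14 + (2 + 2*(-5))*(-2*(-5) - 2*5))*136 = (14 + (2 - 10)*(10 - 10))*136 = (14 - 8*0)*136 = (14 + 0)*136 = 14*136 = 1904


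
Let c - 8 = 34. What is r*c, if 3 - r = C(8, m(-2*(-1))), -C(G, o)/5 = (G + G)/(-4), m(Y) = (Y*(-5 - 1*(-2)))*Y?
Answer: -714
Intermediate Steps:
c = 42 (c = 8 + 34 = 42)
m(Y) = -3*Y² (m(Y) = (Y*(-5 + 2))*Y = (Y*(-3))*Y = (-3*Y)*Y = -3*Y²)
C(G, o) = 5*G/2 (C(G, o) = -5*(G + G)/(-4) = -5*2*G*(-1)/4 = -(-5)*G/2 = 5*G/2)
r = -17 (r = 3 - 5*8/2 = 3 - 1*20 = 3 - 20 = -17)
r*c = -17*42 = -714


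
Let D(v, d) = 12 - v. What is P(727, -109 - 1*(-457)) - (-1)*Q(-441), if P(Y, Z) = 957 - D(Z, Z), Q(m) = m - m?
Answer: 1293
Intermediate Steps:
Q(m) = 0
P(Y, Z) = 945 + Z (P(Y, Z) = 957 - (12 - Z) = 957 + (-12 + Z) = 945 + Z)
P(727, -109 - 1*(-457)) - (-1)*Q(-441) = (945 + (-109 - 1*(-457))) - (-1)*0 = (945 + (-109 + 457)) - 1*0 = (945 + 348) + 0 = 1293 + 0 = 1293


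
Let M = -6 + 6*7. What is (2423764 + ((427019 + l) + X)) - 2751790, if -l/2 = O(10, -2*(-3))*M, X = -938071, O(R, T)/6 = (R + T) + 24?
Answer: -856358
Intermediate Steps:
O(R, T) = 144 + 6*R + 6*T (O(R, T) = 6*((R + T) + 24) = 6*(24 + R + T) = 144 + 6*R + 6*T)
M = 36 (M = -6 + 42 = 36)
l = -17280 (l = -2*(144 + 6*10 + 6*(-2*(-3)))*36 = -2*(144 + 60 + 6*6)*36 = -2*(144 + 60 + 36)*36 = -480*36 = -2*8640 = -17280)
(2423764 + ((427019 + l) + X)) - 2751790 = (2423764 + ((427019 - 17280) - 938071)) - 2751790 = (2423764 + (409739 - 938071)) - 2751790 = (2423764 - 528332) - 2751790 = 1895432 - 2751790 = -856358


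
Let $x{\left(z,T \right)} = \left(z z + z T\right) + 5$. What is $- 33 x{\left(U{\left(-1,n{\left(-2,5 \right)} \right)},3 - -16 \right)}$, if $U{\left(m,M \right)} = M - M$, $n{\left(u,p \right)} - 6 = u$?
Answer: $-165$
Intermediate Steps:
$n{\left(u,p \right)} = 6 + u$
$U{\left(m,M \right)} = 0$
$x{\left(z,T \right)} = 5 + z^{2} + T z$ ($x{\left(z,T \right)} = \left(z^{2} + T z\right) + 5 = 5 + z^{2} + T z$)
$- 33 x{\left(U{\left(-1,n{\left(-2,5 \right)} \right)},3 - -16 \right)} = - 33 \left(5 + 0^{2} + \left(3 - -16\right) 0\right) = - 33 \left(5 + 0 + \left(3 + 16\right) 0\right) = - 33 \left(5 + 0 + 19 \cdot 0\right) = - 33 \left(5 + 0 + 0\right) = \left(-33\right) 5 = -165$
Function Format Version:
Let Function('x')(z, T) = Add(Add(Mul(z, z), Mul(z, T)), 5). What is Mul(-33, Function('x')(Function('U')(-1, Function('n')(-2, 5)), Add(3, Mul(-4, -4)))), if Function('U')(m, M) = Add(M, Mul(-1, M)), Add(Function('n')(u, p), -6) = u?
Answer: -165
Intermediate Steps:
Function('n')(u, p) = Add(6, u)
Function('U')(m, M) = 0
Function('x')(z, T) = Add(5, Pow(z, 2), Mul(T, z)) (Function('x')(z, T) = Add(Add(Pow(z, 2), Mul(T, z)), 5) = Add(5, Pow(z, 2), Mul(T, z)))
Mul(-33, Function('x')(Function('U')(-1, Function('n')(-2, 5)), Add(3, Mul(-4, -4)))) = Mul(-33, Add(5, Pow(0, 2), Mul(Add(3, Mul(-4, -4)), 0))) = Mul(-33, Add(5, 0, Mul(Add(3, 16), 0))) = Mul(-33, Add(5, 0, Mul(19, 0))) = Mul(-33, Add(5, 0, 0)) = Mul(-33, 5) = -165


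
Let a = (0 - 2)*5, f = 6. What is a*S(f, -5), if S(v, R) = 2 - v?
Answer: 40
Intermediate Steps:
a = -10 (a = -2*5 = -10)
a*S(f, -5) = -10*(2 - 1*6) = -10*(2 - 6) = -10*(-4) = 40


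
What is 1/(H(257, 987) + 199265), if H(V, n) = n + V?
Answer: 1/200509 ≈ 4.9873e-6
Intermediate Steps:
H(V, n) = V + n
1/(H(257, 987) + 199265) = 1/((257 + 987) + 199265) = 1/(1244 + 199265) = 1/200509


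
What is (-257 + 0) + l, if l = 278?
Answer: 21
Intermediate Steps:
(-257 + 0) + l = (-257 + 0) + 278 = -257 + 278 = 21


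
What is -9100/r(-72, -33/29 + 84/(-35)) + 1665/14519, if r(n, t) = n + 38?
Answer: 66089755/246823 ≈ 267.76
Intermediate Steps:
r(n, t) = 38 + n
-9100/r(-72, -33/29 + 84/(-35)) + 1665/14519 = -9100/(38 - 72) + 1665/14519 = -9100/(-34) + 1665*(1/14519) = -9100*(-1/34) + 1665/14519 = 4550/17 + 1665/14519 = 66089755/246823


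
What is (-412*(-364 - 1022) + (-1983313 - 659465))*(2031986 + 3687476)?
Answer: -11849272520652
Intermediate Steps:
(-412*(-364 - 1022) + (-1983313 - 659465))*(2031986 + 3687476) = (-412*(-1386) - 2642778)*5719462 = (571032 - 2642778)*5719462 = -2071746*5719462 = -11849272520652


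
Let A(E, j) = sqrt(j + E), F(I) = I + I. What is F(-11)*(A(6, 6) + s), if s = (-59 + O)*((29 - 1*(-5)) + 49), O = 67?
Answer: -14608 - 44*sqrt(3) ≈ -14684.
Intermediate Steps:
F(I) = 2*I
A(E, j) = sqrt(E + j)
s = 664 (s = (-59 + 67)*((29 - 1*(-5)) + 49) = 8*((29 + 5) + 49) = 8*(34 + 49) = 8*83 = 664)
F(-11)*(A(6, 6) + s) = (2*(-11))*(sqrt(6 + 6) + 664) = -22*(sqrt(12) + 664) = -22*(2*sqrt(3) + 664) = -22*(664 + 2*sqrt(3)) = -14608 - 44*sqrt(3)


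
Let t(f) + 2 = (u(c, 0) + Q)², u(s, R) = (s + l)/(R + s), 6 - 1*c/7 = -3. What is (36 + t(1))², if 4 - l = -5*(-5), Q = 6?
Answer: 498436/81 ≈ 6153.5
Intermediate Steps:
l = -21 (l = 4 - (-5)*(-5) = 4 - 1*25 = 4 - 25 = -21)
c = 63 (c = 42 - 7*(-3) = 42 + 21 = 63)
u(s, R) = (-21 + s)/(R + s) (u(s, R) = (s - 21)/(R + s) = (-21 + s)/(R + s))
t(f) = 382/9 (t(f) = -2 + ((-21 + 63)/(0 + 63) + 6)² = -2 + (42/63 + 6)² = -2 + ((1/63)*42 + 6)² = -2 + (⅔ + 6)² = -2 + (20/3)² = -2 + 400/9 = 382/9)
(36 + t(1))² = (36 + 382/9)² = (706/9)² = 498436/81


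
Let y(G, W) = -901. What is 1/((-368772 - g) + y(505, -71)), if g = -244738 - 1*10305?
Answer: -1/114630 ≈ -8.7237e-6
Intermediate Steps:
g = -255043 (g = -244738 - 10305 = -255043)
1/((-368772 - g) + y(505, -71)) = 1/((-368772 - 1*(-255043)) - 901) = 1/((-368772 + 255043) - 901) = 1/(-113729 - 901) = 1/(-114630) = -1/114630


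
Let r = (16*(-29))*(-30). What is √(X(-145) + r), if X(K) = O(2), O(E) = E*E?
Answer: 118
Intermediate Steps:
O(E) = E²
X(K) = 4 (X(K) = 2² = 4)
r = 13920 (r = -464*(-30) = 13920)
√(X(-145) + r) = √(4 + 13920) = √13924 = 118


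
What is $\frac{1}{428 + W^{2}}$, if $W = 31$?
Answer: $\frac{1}{1389} \approx 0.00071994$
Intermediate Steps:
$\frac{1}{428 + W^{2}} = \frac{1}{428 + 31^{2}} = \frac{1}{428 + 961} = \frac{1}{1389}$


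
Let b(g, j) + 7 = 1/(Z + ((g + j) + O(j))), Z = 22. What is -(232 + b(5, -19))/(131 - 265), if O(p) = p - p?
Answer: 1801/1072 ≈ 1.6800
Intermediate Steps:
O(p) = 0
b(g, j) = -7 + 1/(22 + g + j) (b(g, j) = -7 + 1/(22 + ((g + j) + 0)) = -7 + 1/(22 + (g + j)) = -7 + 1/(22 + g + j))
-(232 + b(5, -19))/(131 - 265) = -(232 + (-153 - 7*5 - 7*(-19))/(22 + 5 - 19))/(131 - 265) = -(232 + (-153 - 35 + 133)/8)/(-134) = -(232 + (⅛)*(-55))*(-1)/134 = -(232 - 55/8)*(-1)/134 = -1801*(-1)/(8*134) = -1*(-1801/1072) = 1801/1072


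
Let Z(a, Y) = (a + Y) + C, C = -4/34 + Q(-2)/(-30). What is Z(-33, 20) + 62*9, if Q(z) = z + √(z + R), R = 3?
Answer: 277907/510 ≈ 544.92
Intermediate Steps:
Q(z) = z + √(3 + z) (Q(z) = z + √(z + 3) = z + √(3 + z))
C = -43/510 (C = -4/34 + (-2 + √(3 - 2))/(-30) = -4*1/34 + (-2 + √1)*(-1/30) = -2/17 + (-2 + 1)*(-1/30) = -2/17 - 1*(-1/30) = -2/17 + 1/30 = -43/510 ≈ -0.084314)
Z(a, Y) = -43/510 + Y + a (Z(a, Y) = (a + Y) - 43/510 = (Y + a) - 43/510 = -43/510 + Y + a)
Z(-33, 20) + 62*9 = (-43/510 + 20 - 33) + 62*9 = -6673/510 + 558 = 277907/510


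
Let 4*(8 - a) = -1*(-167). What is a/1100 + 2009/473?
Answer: 159559/37840 ≈ 4.2167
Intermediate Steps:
a = -135/4 (a = 8 - (-1)*(-167)/4 = 8 - 1/4*167 = 8 - 167/4 = -135/4 ≈ -33.750)
a/1100 + 2009/473 = -135/4/1100 + 2009/473 = -135/4*1/1100 + 2009*(1/473) = -27/880 + 2009/473 = 159559/37840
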